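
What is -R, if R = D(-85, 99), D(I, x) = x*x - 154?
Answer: -9647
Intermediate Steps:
D(I, x) = -154 + x**2 (D(I, x) = x**2 - 154 = -154 + x**2)
R = 9647 (R = -154 + 99**2 = -154 + 9801 = 9647)
-R = -1*9647 = -9647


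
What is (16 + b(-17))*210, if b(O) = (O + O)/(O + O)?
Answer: 3570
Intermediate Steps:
b(O) = 1 (b(O) = (2*O)/((2*O)) = (2*O)*(1/(2*O)) = 1)
(16 + b(-17))*210 = (16 + 1)*210 = 17*210 = 3570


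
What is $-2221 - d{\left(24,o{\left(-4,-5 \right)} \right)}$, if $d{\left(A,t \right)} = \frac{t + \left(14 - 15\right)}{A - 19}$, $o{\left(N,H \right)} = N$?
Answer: $-2220$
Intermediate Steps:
$d{\left(A,t \right)} = \frac{-1 + t}{-19 + A}$ ($d{\left(A,t \right)} = \frac{t - 1}{-19 + A} = \frac{-1 + t}{-19 + A}$)
$-2221 - d{\left(24,o{\left(-4,-5 \right)} \right)} = -2221 - \frac{-1 - 4}{-19 + 24} = -2221 - \frac{1}{5} \left(-5\right) = -2221 - -1 = -2221 + 1 = -2220$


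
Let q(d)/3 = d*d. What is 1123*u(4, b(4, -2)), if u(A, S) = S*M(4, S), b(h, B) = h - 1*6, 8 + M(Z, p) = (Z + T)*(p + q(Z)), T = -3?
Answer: -85348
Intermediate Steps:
q(d) = 3*d² (q(d) = 3*(d*d) = 3*d²)
M(Z, p) = -8 + (-3 + Z)*(p + 3*Z²) (M(Z, p) = -8 + (Z - 3)*(p + 3*Z²) = -8 + (-3 + Z)*(p + 3*Z²))
b(h, B) = -6 + h (b(h, B) = h - 6 = -6 + h)
u(A, S) = S*(40 + S) (u(A, S) = S*(-8 - 9*4² - 3*S + 3*4³ + 4*S) = S*(-8 - 9*16 - 3*S + 3*64 + 4*S) = S*(-8 - 144 - 3*S + 192 + 4*S) = S*(40 + S))
1123*u(4, b(4, -2)) = 1123*((-6 + 4)*(40 + (-6 + 4))) = 1123*(-2*(40 - 2)) = 1123*(-2*38) = 1123*(-76) = -85348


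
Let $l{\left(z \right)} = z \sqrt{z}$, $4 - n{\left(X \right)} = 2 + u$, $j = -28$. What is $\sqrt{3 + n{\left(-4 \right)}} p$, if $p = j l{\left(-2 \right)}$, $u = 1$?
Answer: $112 i \sqrt{2} \approx 158.39 i$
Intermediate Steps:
$n{\left(X \right)} = 1$ ($n{\left(X \right)} = 4 - \left(2 + 1\right) = 4 - 3 = 1$)
$l{\left(z \right)} = z^{\frac{3}{2}}$
$p = 56 i \sqrt{2}$ ($p = - 28 \left(-2\right)^{\frac{3}{2}} = - 28 \left(- 2 i \sqrt{2}\right) = 56 i \sqrt{2} \approx 79.196 i$)
$\sqrt{3 + n{\left(-4 \right)}} p = \sqrt{3 + 1} \cdot 56 i \sqrt{2} = \sqrt{4} \cdot 56 i \sqrt{2} = 2 \cdot 56 i \sqrt{2} = 112 i \sqrt{2}$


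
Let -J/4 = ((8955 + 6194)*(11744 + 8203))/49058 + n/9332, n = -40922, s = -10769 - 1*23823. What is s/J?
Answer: 494891805736/352238646715 ≈ 1.4050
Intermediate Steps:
s = -34592 (s = -10769 - 23823 = -34592)
J = -1408954586860/57226157 (J = -4*(((8955 + 6194)*(11744 + 8203))/49058 - 40922/9332) = -4*((15149*19947)*(1/49058) - 40922*1/9332) = -4*(302177103*(1/49058) - 20461/4666) = -4*(302177103/49058 - 20461/4666) = -4*352238646715/57226157 = -1408954586860/57226157 ≈ -24621.)
s/J = -34592/(-1408954586860/57226157) = -34592*(-57226157/1408954586860) = 494891805736/352238646715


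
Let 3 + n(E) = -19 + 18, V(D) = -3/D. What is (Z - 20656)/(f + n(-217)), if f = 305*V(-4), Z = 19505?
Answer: -4604/899 ≈ -5.1212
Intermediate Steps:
f = 915/4 (f = 305*(-3/(-4)) = 305*(-3*(-¼)) = 305*(¾) = 915/4 ≈ 228.75)
n(E) = -4 (n(E) = -3 + (-19 + 18) = -3 - 1 = -4)
(Z - 20656)/(f + n(-217)) = (19505 - 20656)/(915/4 - 4) = -1151/899/4 = -1151*4/899 = -4604/899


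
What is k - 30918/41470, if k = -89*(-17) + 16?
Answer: 31688356/20735 ≈ 1528.3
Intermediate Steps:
k = 1529 (k = 1513 + 16 = 1529)
k - 30918/41470 = 1529 - 30918/41470 = 1529 - 1*15459/20735 = 1529 - 15459/20735 = 31688356/20735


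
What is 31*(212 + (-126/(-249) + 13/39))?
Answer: 1642907/249 ≈ 6598.0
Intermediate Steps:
31*(212 + (-126/(-249) + 13/39)) = 31*(212 + (-126*(-1/249) + 13*(1/39))) = 31*(212 + (42/83 + ⅓)) = 31*(212 + 209/249) = 31*(52997/249) = 1642907/249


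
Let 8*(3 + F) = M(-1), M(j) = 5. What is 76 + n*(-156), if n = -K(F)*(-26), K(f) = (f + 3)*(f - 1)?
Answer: 69053/8 ≈ 8631.6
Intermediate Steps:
F = -19/8 (F = -3 + (1/8)*5 = -3 + 5/8 = -19/8 ≈ -2.3750)
K(f) = (-1 + f)*(3 + f) (K(f) = (3 + f)*(-1 + f) = (-1 + f)*(3 + f))
n = -1755/32 (n = -(-3 + (-19/8)**2 + 2*(-19/8))*(-26) = -(-3 + 361/64 - 19/4)*(-26) = -(-135)*(-26)/64 = -1*1755/32 = -1755/32 ≈ -54.844)
76 + n*(-156) = 76 - 1755/32*(-156) = 76 + 68445/8 = 69053/8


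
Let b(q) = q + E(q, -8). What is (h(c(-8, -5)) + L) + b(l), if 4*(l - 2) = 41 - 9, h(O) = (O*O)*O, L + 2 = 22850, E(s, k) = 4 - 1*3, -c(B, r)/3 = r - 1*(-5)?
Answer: 22859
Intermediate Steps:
c(B, r) = -15 - 3*r (c(B, r) = -3*(r - 1*(-5)) = -3*(r + 5) = -3*(5 + r) = -15 - 3*r)
E(s, k) = 1 (E(s, k) = 4 - 3 = 1)
L = 22848 (L = -2 + 22850 = 22848)
h(O) = O³ (h(O) = O²*O = O³)
l = 10 (l = 2 + (41 - 9)/4 = 2 + (¼)*32 = 2 + 8 = 10)
b(q) = 1 + q (b(q) = q + 1 = 1 + q)
(h(c(-8, -5)) + L) + b(l) = ((-15 - 3*(-5))³ + 22848) + (1 + 10) = ((-15 + 15)³ + 22848) + 11 = (0³ + 22848) + 11 = (0 + 22848) + 11 = 22848 + 11 = 22859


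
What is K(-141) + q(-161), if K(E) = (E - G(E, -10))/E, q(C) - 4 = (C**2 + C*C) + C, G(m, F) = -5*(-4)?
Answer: 7287746/141 ≈ 51686.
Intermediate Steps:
G(m, F) = 20
q(C) = 4 + C + 2*C**2 (q(C) = 4 + ((C**2 + C*C) + C) = 4 + ((C**2 + C**2) + C) = 4 + (2*C**2 + C) = 4 + (C + 2*C**2) = 4 + C + 2*C**2)
K(E) = (-20 + E)/E (K(E) = (E - 1*20)/E = (E - 20)/E = (-20 + E)/E)
K(-141) + q(-161) = (-20 - 141)/(-141) + (4 - 161 + 2*(-161)**2) = -1/141*(-161) + (4 - 161 + 2*25921) = 161/141 + (4 - 161 + 51842) = 161/141 + 51685 = 7287746/141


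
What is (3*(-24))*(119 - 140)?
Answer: 1512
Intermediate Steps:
(3*(-24))*(119 - 140) = -72*(-21) = 1512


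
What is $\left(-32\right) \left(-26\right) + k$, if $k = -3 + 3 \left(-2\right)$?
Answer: $823$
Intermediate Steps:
$k = -9$ ($k = -3 - 6 = -9$)
$\left(-32\right) \left(-26\right) + k = \left(-32\right) \left(-26\right) - 9 = 832 - 9 = 823$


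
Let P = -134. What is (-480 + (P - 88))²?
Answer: 492804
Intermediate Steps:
(-480 + (P - 88))² = (-480 + (-134 - 88))² = (-480 - 222)² = (-702)² = 492804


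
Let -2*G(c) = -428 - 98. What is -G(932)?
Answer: -263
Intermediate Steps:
G(c) = 263 (G(c) = -(-428 - 98)/2 = -½*(-526) = 263)
-G(932) = -1*263 = -263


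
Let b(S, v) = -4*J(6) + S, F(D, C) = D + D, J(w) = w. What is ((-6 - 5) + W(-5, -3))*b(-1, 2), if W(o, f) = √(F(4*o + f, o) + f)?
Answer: 275 - 175*I ≈ 275.0 - 175.0*I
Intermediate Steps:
F(D, C) = 2*D
W(o, f) = √(3*f + 8*o) (W(o, f) = √(2*(4*o + f) + f) = √(2*(f + 4*o) + f) = √((2*f + 8*o) + f) = √(3*f + 8*o))
b(S, v) = -24 + S (b(S, v) = -4*6 + S = -24 + S)
((-6 - 5) + W(-5, -3))*b(-1, 2) = ((-6 - 5) + √(3*(-3) + 8*(-5)))*(-24 - 1) = (-11 + √(-9 - 40))*(-25) = (-11 + √(-49))*(-25) = (-11 + 7*I)*(-25) = 275 - 175*I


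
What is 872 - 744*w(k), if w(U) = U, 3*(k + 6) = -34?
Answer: 13768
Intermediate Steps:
k = -52/3 (k = -6 + (1/3)*(-34) = -6 - 34/3 = -52/3 ≈ -17.333)
872 - 744*w(k) = 872 - 744*(-52/3) = 872 + 12896 = 13768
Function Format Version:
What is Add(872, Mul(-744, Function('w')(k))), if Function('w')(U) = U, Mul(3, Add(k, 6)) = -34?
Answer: 13768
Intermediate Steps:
k = Rational(-52, 3) (k = Add(-6, Mul(Rational(1, 3), -34)) = Add(-6, Rational(-34, 3)) = Rational(-52, 3) ≈ -17.333)
Add(872, Mul(-744, Function('w')(k))) = Add(872, Mul(-744, Rational(-52, 3))) = Add(872, 12896) = 13768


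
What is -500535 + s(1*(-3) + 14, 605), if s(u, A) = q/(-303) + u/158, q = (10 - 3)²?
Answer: -23962616999/47874 ≈ -5.0054e+5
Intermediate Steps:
q = 49 (q = 7² = 49)
s(u, A) = -49/303 + u/158 (s(u, A) = 49/(-303) + u/158 = 49*(-1/303) + u*(1/158) = -49/303 + u/158)
-500535 + s(1*(-3) + 14, 605) = -500535 + (-49/303 + (1*(-3) + 14)/158) = -500535 + (-49/303 + (-3 + 14)/158) = -500535 + (-49/303 + (1/158)*11) = -500535 + (-49/303 + 11/158) = -500535 - 4409/47874 = -23962616999/47874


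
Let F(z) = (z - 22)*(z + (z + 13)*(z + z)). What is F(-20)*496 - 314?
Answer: -5416634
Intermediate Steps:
F(z) = (-22 + z)*(z + 2*z*(13 + z)) (F(z) = (-22 + z)*(z + (13 + z)*(2*z)) = (-22 + z)*(z + 2*z*(13 + z)))
F(-20)*496 - 314 = -20*(-594 - 17*(-20) + 2*(-20)²)*496 - 314 = -20*(-594 + 340 + 2*400)*496 - 314 = -20*(-594 + 340 + 800)*496 - 314 = -20*546*496 - 314 = -10920*496 - 314 = -5416320 - 314 = -5416634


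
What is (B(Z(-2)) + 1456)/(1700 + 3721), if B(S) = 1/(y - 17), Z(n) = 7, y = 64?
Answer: 22811/84929 ≈ 0.26859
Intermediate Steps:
B(S) = 1/47 (B(S) = 1/(64 - 17) = 1/47)
(B(Z(-2)) + 1456)/(1700 + 3721) = (1/47 + 1456)/(1700 + 3721) = (68433/47)/5421 = (68433/47)*(1/5421) = 22811/84929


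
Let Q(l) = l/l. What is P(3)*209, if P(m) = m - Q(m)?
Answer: 418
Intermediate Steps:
Q(l) = 1
P(m) = -1 + m (P(m) = m - 1*1 = m - 1 = -1 + m)
P(3)*209 = (-1 + 3)*209 = 2*209 = 418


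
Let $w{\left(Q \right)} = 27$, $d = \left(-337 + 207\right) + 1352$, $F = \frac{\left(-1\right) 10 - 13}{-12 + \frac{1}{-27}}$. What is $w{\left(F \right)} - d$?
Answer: $-1195$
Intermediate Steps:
$F = \frac{621}{325}$ ($F = \frac{-10 - 13}{-12 - \frac{1}{27}} = - \frac{23}{- \frac{325}{27}} = \left(-23\right) \left(- \frac{27}{325}\right) = \frac{621}{325} \approx 1.9108$)
$d = 1222$ ($d = -130 + 1352 = 1222$)
$w{\left(F \right)} - d = 27 - 1222 = -1195$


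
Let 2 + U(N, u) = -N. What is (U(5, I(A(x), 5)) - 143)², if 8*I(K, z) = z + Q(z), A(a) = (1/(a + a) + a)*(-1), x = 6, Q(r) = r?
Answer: 22500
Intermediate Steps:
A(a) = -a - 1/(2*a) (A(a) = (1/(2*a) + a)*(-1) = (a + 1/(2*a))*(-1) = -a - 1/(2*a))
I(K, z) = z/4 (I(K, z) = (z + z)/8 = (2*z)/8 = z/4)
U(N, u) = -2 - N
(U(5, I(A(x), 5)) - 143)² = ((-2 - 1*5) - 143)² = ((-2 - 5) - 143)² = (-7 - 143)² = (-150)² = 22500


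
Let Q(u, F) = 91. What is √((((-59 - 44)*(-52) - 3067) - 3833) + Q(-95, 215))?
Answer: I*√1453 ≈ 38.118*I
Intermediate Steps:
√((((-59 - 44)*(-52) - 3067) - 3833) + Q(-95, 215)) = √((((-59 - 44)*(-52) - 3067) - 3833) + 91) = √(((-103*(-52) - 3067) - 3833) + 91) = √(((5356 - 3067) - 3833) + 91) = √((2289 - 3833) + 91) = √(-1544 + 91) = √(-1453) = I*√1453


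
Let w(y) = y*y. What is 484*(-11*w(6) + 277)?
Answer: -57596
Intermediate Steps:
w(y) = y**2
484*(-11*w(6) + 277) = 484*(-11*6**2 + 277) = 484*(-11*36 + 277) = 484*(-396 + 277) = 484*(-119) = -57596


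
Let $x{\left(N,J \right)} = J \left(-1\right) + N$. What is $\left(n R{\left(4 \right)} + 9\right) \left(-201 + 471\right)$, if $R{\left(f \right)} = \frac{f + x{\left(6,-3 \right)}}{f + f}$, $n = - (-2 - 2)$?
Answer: $4185$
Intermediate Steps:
$x{\left(N,J \right)} = N - J$ ($x{\left(N,J \right)} = - J + N = N - J$)
$n = 4$ ($n = \left(-1\right) \left(-4\right) = 4$)
$R{\left(f \right)} = \frac{9 + f}{2 f}$ ($R{\left(f \right)} = \frac{f + \left(6 - -3\right)}{f + f} = \frac{f + \left(6 + 3\right)}{2 f} = \left(f + 9\right) \frac{1}{2 f} = \left(9 + f\right) \frac{1}{2 f} = \frac{9 + f}{2 f}$)
$\left(n R{\left(4 \right)} + 9\right) \left(-201 + 471\right) = \left(4 \frac{9 + 4}{2 \cdot 4} + 9\right) \left(-201 + 471\right) = \left(4 \cdot \frac{1}{2} \cdot \frac{1}{4} \cdot 13 + 9\right) 270 = \left(4 \cdot \frac{13}{8} + 9\right) 270 = \left(\frac{13}{2} + 9\right) 270 = \frac{31}{2} \cdot 270 = 4185$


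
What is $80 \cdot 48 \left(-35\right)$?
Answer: $-134400$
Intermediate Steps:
$80 \cdot 48 \left(-35\right) = 3840 \left(-35\right) = -134400$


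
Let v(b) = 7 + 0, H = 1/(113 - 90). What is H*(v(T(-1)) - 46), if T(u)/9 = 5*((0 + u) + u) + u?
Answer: -39/23 ≈ -1.6957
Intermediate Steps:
T(u) = 99*u (T(u) = 9*(5*((0 + u) + u) + u) = 9*(5*(u + u) + u) = 9*(5*(2*u) + u) = 9*(10*u + u) = 9*(11*u) = 99*u)
H = 1/23 ≈ 0.043478
v(b) = 7
H*(v(T(-1)) - 46) = (7 - 46)/23 = (1/23)*(-39) = -39/23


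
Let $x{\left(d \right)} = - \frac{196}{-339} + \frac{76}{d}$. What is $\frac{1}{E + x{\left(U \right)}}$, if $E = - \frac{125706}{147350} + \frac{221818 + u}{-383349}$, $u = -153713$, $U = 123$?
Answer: $\frac{352697896725}{58296615244} \approx 6.0501$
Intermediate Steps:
$x{\left(d \right)} = \frac{196}{339} + \frac{76}{d}$ ($x{\left(d \right)} = \left(-196\right) \left(- \frac{1}{339}\right) + \frac{76}{d} = \frac{196}{339} + \frac{76}{d}$)
$E = - \frac{78469732}{76127325}$ ($E = - \frac{125706}{147350} + \frac{221818 - 153713}{-383349} = \left(-125706\right) \frac{1}{147350} + 68105 \left(- \frac{1}{383349}\right) = - \frac{8979}{10525} - \frac{1285}{7233} = - \frac{78469732}{76127325} \approx -1.0308$)
$\frac{1}{E + x{\left(U \right)}} = \frac{1}{- \frac{78469732}{76127325} + \left(\frac{196}{339} + \frac{76}{123}\right)} = \frac{1}{- \frac{78469732}{76127325} + \frac{16624}{13899}} = \frac{1}{\frac{58296615244}{352697896725}} = \frac{352697896725}{58296615244}$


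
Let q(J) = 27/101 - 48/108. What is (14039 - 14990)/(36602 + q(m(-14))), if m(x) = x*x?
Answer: -864459/33271057 ≈ -0.025982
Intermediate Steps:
m(x) = x²
q(J) = -161/909 (q(J) = 27*(1/101) - 48*1/108 = 27/101 - 4/9 = -161/909)
(14039 - 14990)/(36602 + q(m(-14))) = (14039 - 14990)/(36602 - 161/909) = -951/33271057/909 = -951*909/33271057 = -864459/33271057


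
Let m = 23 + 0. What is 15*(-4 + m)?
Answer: 285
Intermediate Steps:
m = 23
15*(-4 + m) = 15*(-4 + 23) = 15*19 = 285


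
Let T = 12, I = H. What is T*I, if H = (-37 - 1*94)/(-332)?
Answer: 393/83 ≈ 4.7349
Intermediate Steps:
H = 131/332 (H = (-37 - 94)*(-1/332) = -131*(-1/332) = 131/332 ≈ 0.39458)
I = 131/332 ≈ 0.39458
T*I = 12*(131/332) = 393/83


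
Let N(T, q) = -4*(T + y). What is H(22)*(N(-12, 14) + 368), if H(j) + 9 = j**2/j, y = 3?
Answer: 5252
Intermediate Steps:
N(T, q) = -12 - 4*T (N(T, q) = -4*(T + 3) = -4*(3 + T) = -12 - 4*T)
H(j) = -9 + j (H(j) = -9 + j**2/j = -9 + j)
H(22)*(N(-12, 14) + 368) = (-9 + 22)*((-12 - 4*(-12)) + 368) = 13*((-12 + 48) + 368) = 13*(36 + 368) = 13*404 = 5252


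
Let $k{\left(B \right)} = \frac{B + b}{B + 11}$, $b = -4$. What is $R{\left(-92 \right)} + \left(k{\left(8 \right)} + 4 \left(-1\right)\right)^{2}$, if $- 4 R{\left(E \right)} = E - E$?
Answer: $\frac{5184}{361} \approx 14.36$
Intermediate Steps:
$k{\left(B \right)} = \frac{-4 + B}{11 + B}$ ($k{\left(B \right)} = \frac{B - 4}{B + 11} = \frac{-4 + B}{11 + B}$)
$R{\left(E \right)} = 0$ ($R{\left(E \right)} = - \frac{E - E}{4} = \left(- \frac{1}{4}\right) 0 = 0$)
$R{\left(-92 \right)} + \left(k{\left(8 \right)} + 4 \left(-1\right)\right)^{2} = 0 + \left(\frac{-4 + 8}{11 + 8} + 4 \left(-1\right)\right)^{2} = 0 + \left(\frac{1}{19} \cdot 4 - 4\right)^{2} = 0 + \left(\frac{4}{19} - 4\right)^{2} = 0 + \left(- \frac{72}{19}\right)^{2} = 0 + \frac{5184}{361} = \frac{5184}{361}$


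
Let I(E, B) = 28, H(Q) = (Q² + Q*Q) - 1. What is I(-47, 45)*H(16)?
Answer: 14308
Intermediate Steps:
H(Q) = -1 + 2*Q² (H(Q) = (Q² + Q²) - 1 = 2*Q² - 1 = -1 + 2*Q²)
I(-47, 45)*H(16) = 28*(-1 + 2*16²) = 28*(-1 + 2*256) = 28*(-1 + 512) = 28*511 = 14308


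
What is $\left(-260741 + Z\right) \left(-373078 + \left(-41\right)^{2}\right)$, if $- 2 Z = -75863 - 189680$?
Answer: $\frac{95054976783}{2} \approx 4.7527 \cdot 10^{10}$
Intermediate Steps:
$Z = \frac{265543}{2}$ ($Z = - \frac{-75863 - 189680}{2} = \left(- \frac{1}{2}\right) \left(-265543\right) = \frac{265543}{2} \approx 1.3277 \cdot 10^{5}$)
$\left(-260741 + Z\right) \left(-373078 + \left(-41\right)^{2}\right) = \left(-260741 + \frac{265543}{2}\right) \left(-373078 + \left(-41\right)^{2}\right) = - \frac{255939 \left(-373078 + 1681\right)}{2} = \left(- \frac{255939}{2}\right) \left(-371397\right) = \frac{95054976783}{2}$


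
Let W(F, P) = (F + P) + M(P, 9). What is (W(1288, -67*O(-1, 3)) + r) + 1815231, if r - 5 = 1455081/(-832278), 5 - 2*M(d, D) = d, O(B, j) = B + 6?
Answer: 503904726907/277426 ≈ 1.8164e+6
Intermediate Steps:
O(B, j) = 6 + B
M(d, D) = 5/2 - d/2
W(F, P) = 5/2 + F + P/2 (W(F, P) = (F + P) + (5/2 - P/2) = 5/2 + F + P/2)
r = 902103/277426 (r = 5 + 1455081/(-832278) = 5 + 1455081*(-1/832278) = 5 - 485027/277426 = 902103/277426 ≈ 3.2517)
(W(1288, -67*O(-1, 3)) + r) + 1815231 = ((5/2 + 1288 + (-67*(6 - 1))/2) + 902103/277426) + 1815231 = ((5/2 + 1288 + (-67*5)/2) + 902103/277426) + 1815231 = ((5/2 + 1288 + (½)*(-335)) + 902103/277426) + 1815231 = ((5/2 + 1288 - 335/2) + 902103/277426) + 1815231 = (1123 + 902103/277426) + 1815231 = 312451501/277426 + 1815231 = 503904726907/277426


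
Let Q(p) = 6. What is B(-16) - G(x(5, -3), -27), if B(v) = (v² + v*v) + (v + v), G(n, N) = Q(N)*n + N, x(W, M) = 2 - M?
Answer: 477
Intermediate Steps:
G(n, N) = N + 6*n (G(n, N) = 6*n + N = N + 6*n)
B(v) = 2*v + 2*v² (B(v) = (v² + v²) + 2*v = 2*v² + 2*v = 2*v + 2*v²)
B(-16) - G(x(5, -3), -27) = 2*(-16)*(1 - 16) - (-27 + 6*(2 - 1*(-3))) = 2*(-16)*(-15) - (-27 + 6*(2 + 3)) = 480 - (-27 + 6*5) = 480 - (-27 + 30) = 480 - 1*3 = 480 - 3 = 477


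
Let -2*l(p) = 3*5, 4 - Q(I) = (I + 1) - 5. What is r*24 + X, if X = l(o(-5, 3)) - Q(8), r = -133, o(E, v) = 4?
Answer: -6399/2 ≈ -3199.5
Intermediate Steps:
Q(I) = 8 - I (Q(I) = 4 - ((I + 1) - 5) = 4 - ((1 + I) - 5) = 4 - (-4 + I) = 4 + (4 - I) = 8 - I)
l(p) = -15/2 (l(p) = -3*5/2 = -½*15 = -15/2)
X = -15/2 (X = -15/2 - (8 - 1*8) = -15/2 - (8 - 8) = -15/2 - 1*0 = -15/2 + 0 = -15/2 ≈ -7.5000)
r*24 + X = -133*24 - 15/2 = -3192 - 15/2 = -6399/2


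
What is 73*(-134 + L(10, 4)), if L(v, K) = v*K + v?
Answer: -6132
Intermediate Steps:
L(v, K) = v + K*v (L(v, K) = K*v + v = v + K*v)
73*(-134 + L(10, 4)) = 73*(-134 + 10*(1 + 4)) = 73*(-134 + 10*5) = 73*(-134 + 50) = 73*(-84) = -6132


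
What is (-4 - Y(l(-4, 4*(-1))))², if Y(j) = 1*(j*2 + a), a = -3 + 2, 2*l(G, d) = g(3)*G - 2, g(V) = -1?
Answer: 25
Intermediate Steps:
l(G, d) = -1 - G/2 (l(G, d) = (-G - 2)/2 = (-2 - G)/2 = -1 - G/2)
a = -1
Y(j) = -1 + 2*j (Y(j) = 1*(j*2 - 1) = 1*(2*j - 1) = 1*(-1 + 2*j) = -1 + 2*j)
(-4 - Y(l(-4, 4*(-1))))² = (-4 - (-1 + 2*(-1 - ½*(-4))))² = (-4 - (-1 + 2*(-1 + 2)))² = (-4 - (-1 + 2*1))² = (-4 - (-1 + 2))² = (-4 - 1*1)² = (-4 - 1)² = (-5)² = 25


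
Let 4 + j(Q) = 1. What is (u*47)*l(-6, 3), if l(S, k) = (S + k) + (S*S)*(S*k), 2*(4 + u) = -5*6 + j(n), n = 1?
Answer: 1254477/2 ≈ 6.2724e+5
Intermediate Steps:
j(Q) = -3 (j(Q) = -4 + 1 = -3)
u = -41/2 (u = -4 + (-5*6 - 3)/2 = -4 + (-30 - 3)/2 = -4 + (1/2)*(-33) = -4 - 33/2 = -41/2 ≈ -20.500)
l(S, k) = S + k + k*S**3 (l(S, k) = (S + k) + S**2*(S*k) = (S + k) + k*S**3 = S + k + k*S**3)
(u*47)*l(-6, 3) = (-41/2*47)*(-6 + 3 + 3*(-6)**3) = -1927*(-6 + 3 + 3*(-216))/2 = -1927*(-6 + 3 - 648)/2 = -1927/2*(-651) = 1254477/2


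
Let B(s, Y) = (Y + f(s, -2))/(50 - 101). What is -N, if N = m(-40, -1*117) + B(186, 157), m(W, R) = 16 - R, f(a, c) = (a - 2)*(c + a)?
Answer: 27230/51 ≈ 533.92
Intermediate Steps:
f(a, c) = (-2 + a)*(a + c)
B(s, Y) = -4/51 - Y/51 - s²/51 + 4*s/51 (B(s, Y) = (Y + (s² - 2*s - 2*(-2) + s*(-2)))/(50 - 101) = (Y + (s² - 2*s + 4 - 2*s))/(-51) = (Y + (4 + s² - 4*s))*(-1/51) = (4 + Y + s² - 4*s)*(-1/51) = -4/51 - Y/51 - s²/51 + 4*s/51)
N = -27230/51 (N = (16 - (-1)*117) + (-4/51 - 1/51*157 - 1/51*186² + (4/51)*186) = (16 - 1*(-117)) + (-4/51 - 157/51 - 1/51*34596 + 248/17) = (16 + 117) + (-4/51 - 157/51 - 11532/17 + 248/17) = 133 - 34013/51 = -27230/51 ≈ -533.92)
-N = -1*(-27230/51) = 27230/51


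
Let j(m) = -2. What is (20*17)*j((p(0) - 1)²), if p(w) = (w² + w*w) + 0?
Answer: -680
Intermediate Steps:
p(w) = 2*w² (p(w) = (w² + w²) + 0 = 2*w² + 0 = 2*w²)
(20*17)*j((p(0) - 1)²) = (20*17)*(-2) = 340*(-2) = -680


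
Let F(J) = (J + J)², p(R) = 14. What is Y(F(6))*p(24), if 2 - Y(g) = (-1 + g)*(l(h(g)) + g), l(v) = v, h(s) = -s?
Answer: 28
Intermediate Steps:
F(J) = 4*J² (F(J) = (2*J)² = 4*J²)
Y(g) = 2 (Y(g) = 2 - (-1 + g)*(-g + g) = 2 - (-1 + g)*0 = 2 - 1*0 = 2 + 0 = 2)
Y(F(6))*p(24) = 2*14 = 28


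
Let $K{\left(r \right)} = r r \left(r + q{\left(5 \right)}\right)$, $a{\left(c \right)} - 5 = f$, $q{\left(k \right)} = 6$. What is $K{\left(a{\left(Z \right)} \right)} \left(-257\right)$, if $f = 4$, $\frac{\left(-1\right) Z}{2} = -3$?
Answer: $-312255$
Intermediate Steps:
$Z = 6$ ($Z = \left(-2\right) \left(-3\right) = 6$)
$a{\left(c \right)} = 9$ ($a{\left(c \right)} = 5 + 4 = 9$)
$K{\left(r \right)} = r^{2} \left(6 + r\right)$ ($K{\left(r \right)} = r r \left(r + 6\right) = r^{2} \left(6 + r\right)$)
$K{\left(a{\left(Z \right)} \right)} \left(-257\right) = 9^{2} \left(6 + 9\right) \left(-257\right) = 81 \cdot 15 \left(-257\right) = 1215 \left(-257\right) = -312255$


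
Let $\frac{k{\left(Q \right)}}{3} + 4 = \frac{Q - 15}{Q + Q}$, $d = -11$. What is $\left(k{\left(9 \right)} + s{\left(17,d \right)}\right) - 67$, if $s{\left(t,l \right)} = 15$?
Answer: $-65$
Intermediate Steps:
$k{\left(Q \right)} = -12 + \frac{3 \left(-15 + Q\right)}{2 Q}$ ($k{\left(Q \right)} = -12 + 3 \frac{Q - 15}{Q + Q} = -12 + 3 \frac{-15 + Q}{2 Q} = -12 + \frac{3 \left(-15 + Q\right)}{2 Q}$)
$\left(k{\left(9 \right)} + s{\left(17,d \right)}\right) - 67 = \left(\frac{3 \left(-15 - 63\right)}{2 \cdot 9} + 15\right) - 67 = \left(\frac{3}{2} \cdot \frac{1}{9} \left(-15 - 63\right) + 15\right) - 67 = \left(\frac{3}{2} \cdot \frac{1}{9} \left(-78\right) + 15\right) - 67 = \left(-13 + 15\right) - 67 = 2 - 67 = -65$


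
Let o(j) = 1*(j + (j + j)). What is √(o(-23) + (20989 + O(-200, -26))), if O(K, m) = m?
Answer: √20894 ≈ 144.55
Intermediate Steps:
o(j) = 3*j (o(j) = 1*(j + 2*j) = 1*(3*j) = 3*j)
√(o(-23) + (20989 + O(-200, -26))) = √(3*(-23) + (20989 - 26)) = √(-69 + 20963) = √20894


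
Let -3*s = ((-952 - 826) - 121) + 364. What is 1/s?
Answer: 3/1535 ≈ 0.0019544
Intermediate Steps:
s = 1535/3 (s = -(((-952 - 826) - 121) + 364)/3 = -((-1778 - 121) + 364)/3 = -(-1899 + 364)/3 = -⅓*(-1535) = 1535/3 ≈ 511.67)
1/s = 1/(1535/3) = 3/1535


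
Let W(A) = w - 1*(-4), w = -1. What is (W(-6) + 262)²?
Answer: 70225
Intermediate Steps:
W(A) = 3 (W(A) = -1 - 1*(-4) = -1 + 4 = 3)
(W(-6) + 262)² = (3 + 262)² = 265² = 70225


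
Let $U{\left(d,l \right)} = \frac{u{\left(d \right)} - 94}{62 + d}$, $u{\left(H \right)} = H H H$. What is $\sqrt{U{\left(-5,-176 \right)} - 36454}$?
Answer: $\frac{i \sqrt{13161281}}{19} \approx 190.94 i$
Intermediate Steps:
$u{\left(H \right)} = H^{3}$ ($u{\left(H \right)} = H^{2} H = H^{3}$)
$U{\left(d,l \right)} = \frac{-94 + d^{3}}{62 + d}$ ($U{\left(d,l \right)} = \frac{d^{3} - 94}{62 + d} = \frac{-94 + d^{3}}{62 + d}$)
$\sqrt{U{\left(-5,-176 \right)} - 36454} = \sqrt{\frac{-94 + \left(-5\right)^{3}}{62 - 5} - 36454} = \sqrt{\frac{-94 - 125}{57} - 36454} = \sqrt{\frac{1}{57} \left(-219\right) - 36454} = \sqrt{- \frac{73}{19} - 36454} = \sqrt{- \frac{692699}{19}} = \frac{i \sqrt{13161281}}{19}$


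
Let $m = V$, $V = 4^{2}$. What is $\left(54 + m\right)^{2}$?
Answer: $4900$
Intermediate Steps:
$V = 16$
$m = 16$
$\left(54 + m\right)^{2} = \left(54 + 16\right)^{2} = 70^{2} = 4900$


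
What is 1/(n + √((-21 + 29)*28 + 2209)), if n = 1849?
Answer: 1849/3416368 - √2433/3416368 ≈ 0.00052678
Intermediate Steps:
1/(n + √((-21 + 29)*28 + 2209)) = 1/(1849 + √((-21 + 29)*28 + 2209)) = 1/(1849 + √(8*28 + 2209)) = 1/(1849 + √(224 + 2209)) = 1/(1849 + √2433)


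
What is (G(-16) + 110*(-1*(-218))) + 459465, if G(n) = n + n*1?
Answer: 483413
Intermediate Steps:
G(n) = 2*n (G(n) = n + n = 2*n)
(G(-16) + 110*(-1*(-218))) + 459465 = (2*(-16) + 110*(-1*(-218))) + 459465 = (-32 + 110*218) + 459465 = (-32 + 23980) + 459465 = 23948 + 459465 = 483413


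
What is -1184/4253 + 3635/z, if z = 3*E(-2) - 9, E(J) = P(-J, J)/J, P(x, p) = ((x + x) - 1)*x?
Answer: -15480967/76554 ≈ -202.22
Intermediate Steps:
P(x, p) = x*(-1 + 2*x) (P(x, p) = (2*x - 1)*x = (-1 + 2*x)*x = x*(-1 + 2*x))
E(J) = 1 + 2*J (E(J) = ((-J)*(-1 + 2*(-J)))/J = ((-J)*(-1 - 2*J))/J = (-J*(-1 - 2*J))/J = 1 + 2*J)
z = -18 (z = 3*(1 + 2*(-2)) - 9 = 3*(1 - 4) - 9 = 3*(-3) - 9 = -9 - 9 = -18)
-1184/4253 + 3635/z = -1184/4253 + 3635/(-18) = -1184*1/4253 + 3635*(-1/18) = -1184/4253 - 3635/18 = -15480967/76554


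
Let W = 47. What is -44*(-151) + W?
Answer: 6691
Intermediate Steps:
-44*(-151) + W = -44*(-151) + 47 = 6644 + 47 = 6691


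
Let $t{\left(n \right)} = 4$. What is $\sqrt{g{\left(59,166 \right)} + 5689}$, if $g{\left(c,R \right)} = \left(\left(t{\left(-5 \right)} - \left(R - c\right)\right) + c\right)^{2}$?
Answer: $5 \sqrt{305} \approx 87.321$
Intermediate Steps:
$g{\left(c,R \right)} = \left(4 - R + 2 c\right)^{2}$ ($g{\left(c,R \right)} = \left(\left(4 - \left(R - c\right)\right) + c\right)^{2} = \left(\left(4 + c - R\right) + c\right)^{2} = \left(4 - R + 2 c\right)^{2}$)
$\sqrt{g{\left(59,166 \right)} + 5689} = \sqrt{\left(4 - 166 + 2 \cdot 59\right)^{2} + 5689} = \sqrt{\left(4 - 166 + 118\right)^{2} + 5689} = \sqrt{\left(-44\right)^{2} + 5689} = \sqrt{1936 + 5689} = \sqrt{7625} = 5 \sqrt{305}$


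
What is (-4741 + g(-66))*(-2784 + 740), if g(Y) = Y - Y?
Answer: 9690604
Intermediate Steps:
g(Y) = 0
(-4741 + g(-66))*(-2784 + 740) = (-4741 + 0)*(-2784 + 740) = -4741*(-2044) = 9690604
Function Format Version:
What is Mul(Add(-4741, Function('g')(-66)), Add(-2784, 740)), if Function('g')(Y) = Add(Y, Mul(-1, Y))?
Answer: 9690604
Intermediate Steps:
Function('g')(Y) = 0
Mul(Add(-4741, Function('g')(-66)), Add(-2784, 740)) = Mul(Add(-4741, 0), Add(-2784, 740)) = Mul(-4741, -2044) = 9690604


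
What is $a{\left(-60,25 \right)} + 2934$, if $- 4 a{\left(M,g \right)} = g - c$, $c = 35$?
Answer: $\frac{5873}{2} \approx 2936.5$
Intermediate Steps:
$a{\left(M,g \right)} = \frac{35}{4} - \frac{g}{4}$ ($a{\left(M,g \right)} = - \frac{g - 35}{4} = - \frac{-35 + g}{4} = \frac{35}{4} - \frac{g}{4}$)
$a{\left(-60,25 \right)} + 2934 = \left(\frac{35}{4} - \frac{25}{4}\right) + 2934 = \frac{5}{2} + 2934 = \frac{5873}{2}$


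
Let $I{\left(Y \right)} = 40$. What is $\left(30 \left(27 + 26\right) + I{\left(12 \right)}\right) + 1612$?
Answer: $3242$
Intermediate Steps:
$\left(30 \left(27 + 26\right) + I{\left(12 \right)}\right) + 1612 = \left(30 \left(27 + 26\right) + 40\right) + 1612 = \left(30 \cdot 53 + 40\right) + 1612 = \left(1590 + 40\right) + 1612 = 1630 + 1612 = 3242$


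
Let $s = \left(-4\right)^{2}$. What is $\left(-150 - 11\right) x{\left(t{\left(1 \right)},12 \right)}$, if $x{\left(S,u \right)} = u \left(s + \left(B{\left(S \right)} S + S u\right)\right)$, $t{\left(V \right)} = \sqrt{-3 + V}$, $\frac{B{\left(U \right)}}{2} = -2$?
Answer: $-30912 - 15456 i \sqrt{2} \approx -30912.0 - 21858.0 i$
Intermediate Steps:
$B{\left(U \right)} = -4$ ($B{\left(U \right)} = 2 \left(-2\right) = -4$)
$s = 16$
$x{\left(S,u \right)} = u \left(16 - 4 S + S u\right)$ ($x{\left(S,u \right)} = u \left(16 + \left(- 4 S + S u\right)\right) = u \left(16 - 4 S + S u\right)$)
$\left(-150 - 11\right) x{\left(t{\left(1 \right)},12 \right)} = \left(-150 - 11\right) 12 \left(16 - 4 \sqrt{-3 + 1} + \sqrt{-3 + 1} \cdot 12\right) = \left(-150 - 11\right) 12 \left(16 - 4 \sqrt{-2} + \sqrt{-2} \cdot 12\right) = - 161 \cdot 12 \left(16 - 4 i \sqrt{2} + i \sqrt{2} \cdot 12\right) = - 161 \cdot 12 \left(16 - 4 i \sqrt{2} + 12 i \sqrt{2}\right) = - 161 \cdot 12 \left(16 + 8 i \sqrt{2}\right) = - 161 \left(192 + 96 i \sqrt{2}\right) = -30912 - 15456 i \sqrt{2}$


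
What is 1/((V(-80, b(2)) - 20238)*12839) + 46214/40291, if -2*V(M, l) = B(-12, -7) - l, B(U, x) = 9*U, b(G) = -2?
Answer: 11976599065719/10441622767565 ≈ 1.1470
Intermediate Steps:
V(M, l) = 54 + l/2 (V(M, l) = -(9*(-12) - l)/2 = -(-108 - l)/2 = 54 + l/2)
1/((V(-80, b(2)) - 20238)*12839) + 46214/40291 = 1/(((54 + (½)*(-2)) - 20238)*12839) + 46214/40291 = (1/12839)/((54 - 1) - 20238) + 46214*(1/40291) = (1/12839)/(53 - 20238) + 46214/40291 = (1/12839)/(-20185) + 46214/40291 = -1/20185*1/12839 + 46214/40291 = -1/259155215 + 46214/40291 = 11976599065719/10441622767565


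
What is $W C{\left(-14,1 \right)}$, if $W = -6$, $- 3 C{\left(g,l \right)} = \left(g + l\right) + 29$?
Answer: $32$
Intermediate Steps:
$C{\left(g,l \right)} = - \frac{29}{3} - \frac{g}{3} - \frac{l}{3}$ ($C{\left(g,l \right)} = - \frac{\left(g + l\right) + 29}{3} = - \frac{29 + g + l}{3} = - \frac{29}{3} - \frac{g}{3} - \frac{l}{3}$)
$W C{\left(-14,1 \right)} = - 6 \left(- \frac{29}{3} - - \frac{14}{3} - \frac{1}{3}\right) = - 6 \left(- \frac{29}{3} + \frac{14}{3} - \frac{1}{3}\right) = \left(-6\right) \left(- \frac{16}{3}\right) = 32$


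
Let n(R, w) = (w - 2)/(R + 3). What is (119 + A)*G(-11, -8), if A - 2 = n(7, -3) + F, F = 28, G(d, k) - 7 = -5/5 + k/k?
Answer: 2079/2 ≈ 1039.5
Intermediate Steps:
G(d, k) = 7 (G(d, k) = 7 + (-5/5 + k/k) = 7 + (-5*⅕ + 1) = 7 + (-1 + 1) = 7 + 0 = 7)
n(R, w) = (-2 + w)/(3 + R)
A = 59/2 (A = 2 + ((-2 - 3)/(3 + 7) + 28) = 2 + (-5/10 + 28) = 2 + ((⅒)*(-5) + 28) = 2 + (-½ + 28) = 2 + 55/2 = 59/2 ≈ 29.500)
(119 + A)*G(-11, -8) = (119 + 59/2)*7 = (297/2)*7 = 2079/2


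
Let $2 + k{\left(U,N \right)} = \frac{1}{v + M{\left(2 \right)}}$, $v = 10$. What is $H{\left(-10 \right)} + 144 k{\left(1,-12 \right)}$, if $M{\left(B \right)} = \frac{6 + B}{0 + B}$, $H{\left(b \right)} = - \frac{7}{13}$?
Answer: $- \frac{25321}{91} \approx -278.25$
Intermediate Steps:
$H{\left(b \right)} = - \frac{7}{13}$ ($H{\left(b \right)} = \left(-7\right) \frac{1}{13} = - \frac{7}{13}$)
$M{\left(B \right)} = \frac{6 + B}{B}$
$k{\left(U,N \right)} = - \frac{27}{14}$ ($k{\left(U,N \right)} = -2 + \frac{1}{10 + \frac{6 + 2}{2}} = -2 + \frac{1}{10 + \frac{1}{2} \cdot 8} = -2 + \frac{1}{10 + 4} = -2 + \frac{1}{14} = - \frac{27}{14}$)
$H{\left(-10 \right)} + 144 k{\left(1,-12 \right)} = - \frac{7}{13} + 144 \left(- \frac{27}{14}\right) = - \frac{7}{13} - \frac{1944}{7} = - \frac{25321}{91}$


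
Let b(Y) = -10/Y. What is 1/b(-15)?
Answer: 3/2 ≈ 1.5000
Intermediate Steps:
1/b(-15) = 1/(-10/(-15)) = 1/(-10*(-1/15)) = 1/(⅔) = 3/2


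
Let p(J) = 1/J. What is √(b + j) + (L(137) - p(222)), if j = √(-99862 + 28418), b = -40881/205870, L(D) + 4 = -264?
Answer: -59497/222 + √(-8416171470 + 84764913800*I*√17861)/205870 ≈ -256.45 + 11.565*I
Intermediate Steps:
L(D) = -268 (L(D) = -4 - 264 = -268)
b = -40881/205870 (b = -40881*1/205870 = -40881/205870 ≈ -0.19858)
j = 2*I*√17861 (j = √(-71444) = 2*I*√17861 ≈ 267.29*I)
√(b + j) + (L(137) - p(222)) = √(-40881/205870 + 2*I*√17861) + (-268 - 1/222) = √(-40881/205870 + 2*I*√17861) - 59497/222 = -59497/222 + √(-40881/205870 + 2*I*√17861)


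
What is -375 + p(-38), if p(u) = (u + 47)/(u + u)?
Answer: -28509/76 ≈ -375.12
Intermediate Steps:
p(u) = (47 + u)/(2*u) (p(u) = (47 + u)/((2*u)) = (47 + u)*(1/(2*u)) = (47 + u)/(2*u))
-375 + p(-38) = -375 + (½)*(47 - 38)/(-38) = -375 + (½)*(-1/38)*9 = -375 - 9/76 = -28509/76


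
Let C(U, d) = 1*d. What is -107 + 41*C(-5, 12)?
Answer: 385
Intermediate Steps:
C(U, d) = d
-107 + 41*C(-5, 12) = -107 + 41*12 = -107 + 492 = 385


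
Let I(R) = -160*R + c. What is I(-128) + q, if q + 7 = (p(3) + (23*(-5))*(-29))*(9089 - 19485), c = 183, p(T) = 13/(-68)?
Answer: -589016281/17 ≈ -3.4648e+7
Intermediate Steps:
p(T) = -13/68 (p(T) = 13*(-1/68) = -13/68)
q = -589367552/17 (q = -7 + (-13/68 + (23*(-5))*(-29))*(9089 - 19485) = -7 + (-13/68 - 115*(-29))*(-10396) = -7 + (-13/68 + 3335)*(-10396) = -7 + (226767/68)*(-10396) = -7 - 589367433/17 = -589367552/17 ≈ -3.4669e+7)
I(R) = 183 - 160*R (I(R) = -160*R + 183 = 183 - 160*R)
I(-128) + q = (183 - 160*(-128)) - 589367552/17 = (183 + 20480) - 589367552/17 = 20663 - 589367552/17 = -589016281/17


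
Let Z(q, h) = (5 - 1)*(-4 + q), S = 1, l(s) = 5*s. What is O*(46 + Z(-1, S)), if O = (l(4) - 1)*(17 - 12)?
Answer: 2470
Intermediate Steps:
O = 95 (O = (5*4 - 1)*(17 - 12) = (20 - 1)*5 = 19*5 = 95)
Z(q, h) = -16 + 4*q (Z(q, h) = 4*(-4 + q) = -16 + 4*q)
O*(46 + Z(-1, S)) = 95*(46 + (-16 + 4*(-1))) = 95*(46 + (-16 - 4)) = 95*(46 - 20) = 95*26 = 2470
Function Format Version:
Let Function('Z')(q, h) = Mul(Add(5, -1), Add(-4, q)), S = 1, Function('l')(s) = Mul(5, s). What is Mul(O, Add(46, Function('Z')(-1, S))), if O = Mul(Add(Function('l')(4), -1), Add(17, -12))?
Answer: 2470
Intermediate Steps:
O = 95 (O = Mul(Add(Mul(5, 4), -1), Add(17, -12)) = Mul(Add(20, -1), 5) = Mul(19, 5) = 95)
Function('Z')(q, h) = Add(-16, Mul(4, q)) (Function('Z')(q, h) = Mul(4, Add(-4, q)) = Add(-16, Mul(4, q)))
Mul(O, Add(46, Function('Z')(-1, S))) = Mul(95, Add(46, Add(-16, Mul(4, -1)))) = Mul(95, Add(46, Add(-16, -4))) = Mul(95, Add(46, -20)) = Mul(95, 26) = 2470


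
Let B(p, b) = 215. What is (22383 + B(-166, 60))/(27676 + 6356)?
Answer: 11299/17016 ≈ 0.66402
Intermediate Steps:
(22383 + B(-166, 60))/(27676 + 6356) = (22383 + 215)/(27676 + 6356) = 22598/34032 = 22598*(1/34032) = 11299/17016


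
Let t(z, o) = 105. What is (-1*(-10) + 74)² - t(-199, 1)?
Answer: 6951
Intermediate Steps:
(-1*(-10) + 74)² - t(-199, 1) = (-1*(-10) + 74)² - 1*105 = (10 + 74)² - 105 = 84² - 105 = 7056 - 105 = 6951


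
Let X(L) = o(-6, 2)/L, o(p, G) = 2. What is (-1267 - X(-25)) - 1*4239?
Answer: -137648/25 ≈ -5505.9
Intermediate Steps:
X(L) = 2/L
(-1267 - X(-25)) - 1*4239 = (-1267 - 2/(-25)) - 1*4239 = (-1267 - 2*(-1)/25) - 4239 = (-1267 - 1*(-2/25)) - 4239 = (-1267 + 2/25) - 4239 = -31673/25 - 4239 = -137648/25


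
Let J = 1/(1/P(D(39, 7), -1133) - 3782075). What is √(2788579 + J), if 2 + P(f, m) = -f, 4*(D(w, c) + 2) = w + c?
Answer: √2344533317222257432730/28995909 ≈ 1669.9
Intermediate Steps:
D(w, c) = -2 + c/4 + w/4 (D(w, c) = -2 + (w + c)/4 = -2 + (c + w)/4 = -2 + (c/4 + w/4) = -2 + c/4 + w/4)
P(f, m) = -2 - f
J = -23/86987727 (J = 1/(1/(-2 - (-2 + (¼)*7 + (¼)*39)) - 3782075) = 1/(1/(-2 - (-2 + 7/4 + 39/4)) - 3782075) = 1/(1/(-2 - 1*19/2) - 3782075) = 1/(1/(-2 - 19/2) - 3782075) = 1/(1/(-23/2) - 3782075) = 1/(-2/23 - 3782075) = 1/(-86987727/23) = -23/86987727 ≈ -2.6441e-7)
√(2788579 + J) = √(2788579 - 23/86987727) = √(242572148769910/86987727) = √2344533317222257432730/28995909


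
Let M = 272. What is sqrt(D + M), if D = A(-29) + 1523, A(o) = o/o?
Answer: 2*sqrt(449) ≈ 42.379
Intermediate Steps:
A(o) = 1
D = 1524 (D = 1 + 1523 = 1524)
sqrt(D + M) = sqrt(1524 + 272) = sqrt(1796) = 2*sqrt(449)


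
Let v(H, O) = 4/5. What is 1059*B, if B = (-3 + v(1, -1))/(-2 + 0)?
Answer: 11649/10 ≈ 1164.9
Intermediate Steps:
v(H, O) = ⅘ (v(H, O) = 4*(⅕) = ⅘)
B = 11/10 (B = (-3 + ⅘)/(-2 + 0) = -11/5/(-2) = -11/5*(-½) = 11/10 ≈ 1.1000)
1059*B = 1059*(11/10) = 11649/10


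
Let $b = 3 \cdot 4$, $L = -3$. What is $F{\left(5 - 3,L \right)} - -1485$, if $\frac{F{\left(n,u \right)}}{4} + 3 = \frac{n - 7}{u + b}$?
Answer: $\frac{13237}{9} \approx 1470.8$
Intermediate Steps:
$b = 12$
$F{\left(n,u \right)} = -12 + \frac{4 \left(-7 + n\right)}{12 + u}$ ($F{\left(n,u \right)} = -12 + 4 \frac{n - 7}{u + 12} = -12 + 4 \frac{-7 + n}{12 + u} = -12 + \frac{4 \left(-7 + n\right)}{12 + u}$)
$F{\left(5 - 3,L \right)} - -1485 = \frac{4 \left(-43 + \left(5 - 3\right) - -9\right)}{12 - 3} - -1485 = \frac{4 \left(-43 + \left(5 - 3\right) + 9\right)}{9} + 1485 = 4 \cdot \frac{1}{9} \left(-43 + 2 + 9\right) + 1485 = 4 \cdot \frac{1}{9} \left(-32\right) + 1485 = - \frac{128}{9} + 1485 = \frac{13237}{9}$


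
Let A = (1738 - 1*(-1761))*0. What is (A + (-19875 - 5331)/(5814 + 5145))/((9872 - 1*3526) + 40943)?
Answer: -8402/172746717 ≈ -4.8638e-5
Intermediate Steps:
A = 0 (A = (1738 + 1761)*0 = 3499*0 = 0)
(A + (-19875 - 5331)/(5814 + 5145))/((9872 - 1*3526) + 40943) = (0 + (-19875 - 5331)/(5814 + 5145))/((9872 - 1*3526) + 40943) = (0 - 25206/10959)/((9872 - 3526) + 40943) = (0 - 25206*1/10959)/(6346 + 40943) = (0 - 8402/3653)/47289 = -8402/3653*1/47289 = -8402/172746717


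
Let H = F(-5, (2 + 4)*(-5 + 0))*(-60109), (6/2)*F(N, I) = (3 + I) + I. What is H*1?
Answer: 1142071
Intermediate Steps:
F(N, I) = 1 + 2*I/3 (F(N, I) = ((3 + I) + I)/3 = (3 + 2*I)/3 = 1 + 2*I/3)
H = 1142071 (H = (1 + 2*((2 + 4)*(-5 + 0))/3)*(-60109) = (1 + 2*(6*(-5))/3)*(-60109) = (1 + (⅔)*(-30))*(-60109) = (1 - 20)*(-60109) = -19*(-60109) = 1142071)
H*1 = 1142071*1 = 1142071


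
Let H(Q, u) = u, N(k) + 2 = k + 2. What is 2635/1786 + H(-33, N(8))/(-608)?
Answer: 5223/3572 ≈ 1.4622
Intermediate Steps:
N(k) = k (N(k) = -2 + (k + 2) = -2 + (2 + k) = k)
2635/1786 + H(-33, N(8))/(-608) = 2635/1786 + 8/(-608) = 2635*(1/1786) + 8*(-1/608) = 2635/1786 - 1/76 = 5223/3572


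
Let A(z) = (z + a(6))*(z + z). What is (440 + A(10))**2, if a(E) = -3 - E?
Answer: 211600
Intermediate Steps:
A(z) = 2*z*(-9 + z) (A(z) = (z + (-3 - 1*6))*(z + z) = (z + (-3 - 6))*(2*z) = (z - 9)*(2*z) = (-9 + z)*(2*z) = 2*z*(-9 + z))
(440 + A(10))**2 = (440 + 2*10*(-9 + 10))**2 = (440 + 2*10*1)**2 = (440 + 20)**2 = 460**2 = 211600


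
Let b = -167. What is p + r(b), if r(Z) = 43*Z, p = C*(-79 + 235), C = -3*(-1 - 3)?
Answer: -5309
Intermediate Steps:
C = 12 (C = -3*(-4) = 12)
p = 1872 (p = 12*(-79 + 235) = 12*156 = 1872)
p + r(b) = 1872 + 43*(-167) = 1872 - 7181 = -5309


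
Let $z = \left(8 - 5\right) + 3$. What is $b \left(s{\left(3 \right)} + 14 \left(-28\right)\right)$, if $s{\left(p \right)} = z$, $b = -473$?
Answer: $182578$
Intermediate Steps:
$z = 6$ ($z = 3 + 3 = 6$)
$s{\left(p \right)} = 6$
$b \left(s{\left(3 \right)} + 14 \left(-28\right)\right) = - 473 \left(6 + 14 \left(-28\right)\right) = - 473 \left(6 - 392\right) = \left(-473\right) \left(-386\right) = 182578$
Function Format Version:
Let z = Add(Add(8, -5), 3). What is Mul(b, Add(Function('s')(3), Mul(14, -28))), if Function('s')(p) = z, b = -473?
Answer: 182578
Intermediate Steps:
z = 6 (z = Add(3, 3) = 6)
Function('s')(p) = 6
Mul(b, Add(Function('s')(3), Mul(14, -28))) = Mul(-473, Add(6, Mul(14, -28))) = Mul(-473, Add(6, -392)) = Mul(-473, -386) = 182578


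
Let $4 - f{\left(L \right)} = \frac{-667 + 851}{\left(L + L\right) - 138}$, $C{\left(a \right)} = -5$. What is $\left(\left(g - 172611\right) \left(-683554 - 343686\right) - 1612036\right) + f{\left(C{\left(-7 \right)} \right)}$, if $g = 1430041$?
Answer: $- \frac{47792308193538}{37} \approx -1.2917 \cdot 10^{12}$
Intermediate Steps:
$f{\left(L \right)} = 4 - \frac{184}{-138 + 2 L}$ ($f{\left(L \right)} = 4 - \frac{-667 + 851}{\left(L + L\right) - 138} = 4 - \frac{184}{2 L - 138} = 4 - \frac{184}{-138 + 2 L}$)
$\left(\left(g - 172611\right) \left(-683554 - 343686\right) - 1612036\right) + f{\left(C{\left(-7 \right)} \right)} = \left(\left(1430041 - 172611\right) \left(-683554 - 343686\right) - 1612036\right) + \frac{4 \left(-92 - 5\right)}{-69 - 5} = \left(1257430 \left(-1027240\right) - 1612036\right) + 4 \frac{1}{-74} \left(-97\right) = \left(-1291682393200 - 1612036\right) + 4 \left(- \frac{1}{74}\right) \left(-97\right) = -1291684005236 + \frac{194}{37} = - \frac{47792308193538}{37}$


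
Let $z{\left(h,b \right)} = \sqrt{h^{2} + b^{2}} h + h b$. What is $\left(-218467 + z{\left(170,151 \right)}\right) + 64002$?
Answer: $-128795 + 170 \sqrt{51701} \approx -90141.0$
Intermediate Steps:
$z{\left(h,b \right)} = b h + h \sqrt{b^{2} + h^{2}}$ ($z{\left(h,b \right)} = \sqrt{b^{2} + h^{2}} h + b h = h \sqrt{b^{2} + h^{2}} + b h = b h + h \sqrt{b^{2} + h^{2}}$)
$\left(-218467 + z{\left(170,151 \right)}\right) + 64002 = \left(-218467 + 170 \left(151 + \sqrt{151^{2} + 170^{2}}\right)\right) + 64002 = \left(-218467 + 170 \left(151 + \sqrt{22801 + 28900}\right)\right) + 64002 = \left(-218467 + 170 \left(151 + \sqrt{51701}\right)\right) + 64002 = \left(-218467 + \left(25670 + 170 \sqrt{51701}\right)\right) + 64002 = \left(-192797 + 170 \sqrt{51701}\right) + 64002 = -128795 + 170 \sqrt{51701}$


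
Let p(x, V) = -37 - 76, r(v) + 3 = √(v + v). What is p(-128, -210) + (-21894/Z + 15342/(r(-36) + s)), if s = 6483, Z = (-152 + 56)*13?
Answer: (-19855*√2 + 20911544*I)/(208*(√2 - 1080*I)) ≈ -93.089 - 0.0031003*I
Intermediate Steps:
r(v) = -3 + √2*√v (r(v) = -3 + √(v + v) = -3 + √(2*v) = -3 + √2*√v)
Z = -1248 (Z = -96*13 = -1248)
p(x, V) = -113
p(-128, -210) + (-21894/Z + 15342/(r(-36) + s)) = -113 + (-21894/(-1248) + 15342/((-3 + √2*√(-36)) + 6483)) = -113 + (-21894*(-1/1248) + 15342/((-3 + √2*(6*I)) + 6483)) = -113 + (3649/208 + 15342/((-3 + 6*I*√2) + 6483)) = -113 + (3649/208 + 15342/(6480 + 6*I*√2)) = -19855/208 + 15342/(6480 + 6*I*√2)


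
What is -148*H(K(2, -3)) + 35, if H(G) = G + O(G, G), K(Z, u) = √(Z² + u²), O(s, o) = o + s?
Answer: 35 - 444*√13 ≈ -1565.9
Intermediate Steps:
H(G) = 3*G (H(G) = G + (G + G) = G + 2*G = 3*G)
-148*H(K(2, -3)) + 35 = -444*√(2² + (-3)²) + 35 = -444*√(4 + 9) + 35 = -444*√13 + 35 = 35 - 444*√13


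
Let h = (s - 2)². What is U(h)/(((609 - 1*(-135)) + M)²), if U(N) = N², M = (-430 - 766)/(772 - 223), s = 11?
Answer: 1977491961/165860707600 ≈ 0.011923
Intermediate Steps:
h = 81 (h = (11 - 2)² = 9² = 81)
M = -1196/549 ≈ -2.1785
U(h)/(((609 - 1*(-135)) + M)²) = 81²/(((609 - 1*(-135)) - 1196/549)²) = 6561/(((609 + 135) - 1196/549)²) = 6561/((744 - 1196/549)²) = 6561/((407260/549)²) = 6561/(165860707600/301401) = 6561*(301401/165860707600) = 1977491961/165860707600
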